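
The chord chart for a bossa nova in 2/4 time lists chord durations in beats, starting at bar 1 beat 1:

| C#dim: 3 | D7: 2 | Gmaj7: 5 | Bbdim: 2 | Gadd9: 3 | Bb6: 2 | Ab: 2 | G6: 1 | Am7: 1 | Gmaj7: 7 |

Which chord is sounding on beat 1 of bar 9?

Bb6

Beat 1 of bar 9 is beat (9−1)×2 + 1 = 17 overall.
Running totals: C#dim ends at 3, D7 ends at 5, Gmaj7 ends at 10, Bbdim ends at 12, Gadd9 ends at 15, Bb6 ends at 17.
Beat 17 falls within Bb6.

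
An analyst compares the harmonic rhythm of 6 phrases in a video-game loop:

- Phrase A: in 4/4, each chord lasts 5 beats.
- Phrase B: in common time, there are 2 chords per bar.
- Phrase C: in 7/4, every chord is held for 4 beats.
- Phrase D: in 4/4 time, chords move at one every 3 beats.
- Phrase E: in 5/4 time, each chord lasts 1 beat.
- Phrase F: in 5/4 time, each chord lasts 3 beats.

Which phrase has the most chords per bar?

Phrase E

A: each chord is 5 beats in 4/4, so 0.8 per bar.
B: each chord is 2 beats in 4/4, so 2 per bar.
C: each chord is 4 beats in 7/4, so 1.75 per bar.
D: each chord is 3 beats in 4/4, so 4/3 per bar.
E: each chord is 1 beat in 5/4, so 5 per bar.
F: each chord is 3 beats in 5/4, so 5/3 per bar.
Fastest is E at 5 chords/bar.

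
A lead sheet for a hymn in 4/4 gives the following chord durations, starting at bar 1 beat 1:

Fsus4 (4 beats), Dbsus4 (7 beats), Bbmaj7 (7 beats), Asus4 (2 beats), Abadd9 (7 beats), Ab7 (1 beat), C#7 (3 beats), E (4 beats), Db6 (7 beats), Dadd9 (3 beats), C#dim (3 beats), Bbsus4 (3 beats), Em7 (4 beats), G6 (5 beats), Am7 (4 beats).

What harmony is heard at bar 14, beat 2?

Beat 2 of bar 14 is beat (14−1)×4 + 2 = 54 overall.
Running totals: Fsus4 ends at 4, Dbsus4 ends at 11, Bbmaj7 ends at 18, Asus4 ends at 20, Abadd9 ends at 27, Ab7 ends at 28, C#7 ends at 31, E ends at 35, Db6 ends at 42, Dadd9 ends at 45, C#dim ends at 48, Bbsus4 ends at 51, Em7 ends at 55.
Beat 54 falls within Em7.

Em7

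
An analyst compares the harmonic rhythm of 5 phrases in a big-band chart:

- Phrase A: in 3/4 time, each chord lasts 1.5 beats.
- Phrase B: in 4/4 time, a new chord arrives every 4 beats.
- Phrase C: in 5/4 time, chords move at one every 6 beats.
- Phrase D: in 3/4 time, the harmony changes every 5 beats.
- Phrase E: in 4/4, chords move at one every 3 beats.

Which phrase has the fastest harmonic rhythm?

Phrase A

A: 3 beats/bar ÷ 1.5 beats/chord = 2 chords/bar.
B: 4 beats/bar ÷ 4 beats/chord = 1 chord/bar.
C: 5 beats/bar ÷ 6 beats/chord = 5/6 chords/bar.
D: 3 beats/bar ÷ 5 beats/chord = 0.6 chords/bar.
E: 4 beats/bar ÷ 3 beats/chord = 4/3 chords/bar.
Fastest is A at 2 chords/bar.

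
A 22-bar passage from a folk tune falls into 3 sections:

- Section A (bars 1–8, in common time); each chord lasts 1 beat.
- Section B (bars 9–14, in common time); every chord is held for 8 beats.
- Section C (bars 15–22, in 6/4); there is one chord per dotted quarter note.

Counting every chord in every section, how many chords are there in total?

67 chords

A: 8 bars × 4 beats = 32 beats; 1 beat/chord → 32 chords.
B: 6 bars × 4 beats = 24 beats; 8 beats/chord → 3 chords.
C: 8 bars × 6 beats = 48 beats; 1.5 beats/chord → 32 chords.
Total: 32 + 3 + 32 = 67.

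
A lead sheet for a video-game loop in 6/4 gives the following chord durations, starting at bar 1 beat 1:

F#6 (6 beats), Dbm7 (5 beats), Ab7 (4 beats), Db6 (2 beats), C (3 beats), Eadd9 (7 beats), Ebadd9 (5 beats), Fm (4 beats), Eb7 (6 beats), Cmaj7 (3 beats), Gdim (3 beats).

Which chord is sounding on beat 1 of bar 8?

Cmaj7

Beat 1 of bar 8 is beat (8−1)×6 + 1 = 43 overall.
Running totals: F#6 ends at 6, Dbm7 ends at 11, Ab7 ends at 15, Db6 ends at 17, C ends at 20, Eadd9 ends at 27, Ebadd9 ends at 32, Fm ends at 36, Eb7 ends at 42, Cmaj7 ends at 45.
Beat 43 falls within Cmaj7.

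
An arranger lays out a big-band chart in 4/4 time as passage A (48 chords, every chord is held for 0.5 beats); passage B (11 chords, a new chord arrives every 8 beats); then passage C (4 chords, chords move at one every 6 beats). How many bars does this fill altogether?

34 bars

A: 48 × 0.5 = 24 beats = 6 bars.
B: 11 × 8 = 88 beats = 22 bars.
C: 4 × 6 = 24 beats = 6 bars.
Total: 6 + 22 + 6 = 34 bars.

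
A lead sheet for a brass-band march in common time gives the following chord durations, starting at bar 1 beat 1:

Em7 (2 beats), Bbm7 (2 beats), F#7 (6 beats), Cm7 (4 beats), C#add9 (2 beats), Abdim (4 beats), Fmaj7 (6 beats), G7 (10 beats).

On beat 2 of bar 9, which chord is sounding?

G7

Beat 2 of bar 9 is beat (9−1)×4 + 2 = 34 overall.
Running totals: Em7 ends at 2, Bbm7 ends at 4, F#7 ends at 10, Cm7 ends at 14, C#add9 ends at 16, Abdim ends at 20, Fmaj7 ends at 26, G7 ends at 36.
Beat 34 falls within G7.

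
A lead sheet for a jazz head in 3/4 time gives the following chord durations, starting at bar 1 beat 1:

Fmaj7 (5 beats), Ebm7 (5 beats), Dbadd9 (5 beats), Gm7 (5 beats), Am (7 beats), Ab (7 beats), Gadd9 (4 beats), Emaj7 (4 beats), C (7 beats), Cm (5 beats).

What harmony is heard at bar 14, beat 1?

Beat 1 of bar 14 is beat (14−1)×3 + 1 = 40 overall.
Running totals: Fmaj7 ends at 5, Ebm7 ends at 10, Dbadd9 ends at 15, Gm7 ends at 20, Am ends at 27, Ab ends at 34, Gadd9 ends at 38, Emaj7 ends at 42.
Beat 40 falls within Emaj7.

Emaj7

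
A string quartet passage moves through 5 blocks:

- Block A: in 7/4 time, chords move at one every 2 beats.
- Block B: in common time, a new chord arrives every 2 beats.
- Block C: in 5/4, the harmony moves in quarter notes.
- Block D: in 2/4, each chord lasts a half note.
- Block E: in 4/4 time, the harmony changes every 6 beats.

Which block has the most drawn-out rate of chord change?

Block E

A: 7 beats/bar ÷ 2 beats/chord = 3.5 chords/bar.
B: 4 beats/bar ÷ 2 beats/chord = 2 chords/bar.
C: 5 beats/bar ÷ 1 beat/chord = 5 chords/bar.
D: 2 beats/bar ÷ 2 beats/chord = 1 chord/bar.
E: 4 beats/bar ÷ 6 beats/chord = 2/3 chords/bar.
Slowest is E at 2/3 chords/bar.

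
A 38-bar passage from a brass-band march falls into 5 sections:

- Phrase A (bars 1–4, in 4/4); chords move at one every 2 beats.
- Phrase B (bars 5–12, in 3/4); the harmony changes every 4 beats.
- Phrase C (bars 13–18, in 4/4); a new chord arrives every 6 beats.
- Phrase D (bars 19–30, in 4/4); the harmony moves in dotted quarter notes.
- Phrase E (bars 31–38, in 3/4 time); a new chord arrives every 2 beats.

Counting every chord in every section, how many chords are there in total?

A: 4·4 = 16 beats, 16/2 = 8 chords.
B: 8·3 = 24 beats, 24/4 = 6 chords.
C: 6·4 = 24 beats, 24/6 = 4 chords.
D: 12·4 = 48 beats, 48/1.5 = 32 chords.
E: 8·3 = 24 beats, 24/2 = 12 chords.
Total: 8 + 6 + 4 + 32 + 12 = 62.

62 chords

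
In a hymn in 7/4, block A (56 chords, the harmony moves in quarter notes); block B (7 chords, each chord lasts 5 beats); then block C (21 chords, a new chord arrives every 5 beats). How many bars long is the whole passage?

28 bars

A: 56 × 1 = 56 beats = 8 bars.
B: 7 × 5 = 35 beats = 5 bars.
C: 21 × 5 = 105 beats = 15 bars.
Total: 8 + 5 + 15 = 28 bars.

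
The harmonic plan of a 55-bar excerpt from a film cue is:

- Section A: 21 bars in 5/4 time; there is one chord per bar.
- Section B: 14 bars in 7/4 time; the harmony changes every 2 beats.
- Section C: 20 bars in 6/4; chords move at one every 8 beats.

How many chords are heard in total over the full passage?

85 chords

A: 21·5 = 105 beats, 105/5 = 21 chords.
B: 14·7 = 98 beats, 98/2 = 49 chords.
C: 20·6 = 120 beats, 120/8 = 15 chords.
Total: 21 + 49 + 15 = 85.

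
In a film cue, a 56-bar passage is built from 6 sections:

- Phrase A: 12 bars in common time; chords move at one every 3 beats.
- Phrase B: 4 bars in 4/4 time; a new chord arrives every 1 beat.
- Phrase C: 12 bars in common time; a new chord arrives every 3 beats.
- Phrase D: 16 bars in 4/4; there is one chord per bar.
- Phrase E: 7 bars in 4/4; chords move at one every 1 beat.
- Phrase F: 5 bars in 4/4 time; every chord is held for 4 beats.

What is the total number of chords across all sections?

A: 12·4 = 48 beats, 48/3 = 16 chords.
B: 4·4 = 16 beats, 16/1 = 16 chords.
C: 12·4 = 48 beats, 48/3 = 16 chords.
D: 16·4 = 64 beats, 64/4 = 16 chords.
E: 7·4 = 28 beats, 28/1 = 28 chords.
F: 5·4 = 20 beats, 20/4 = 5 chords.
Total: 16 + 16 + 16 + 16 + 28 + 5 = 97.

97 chords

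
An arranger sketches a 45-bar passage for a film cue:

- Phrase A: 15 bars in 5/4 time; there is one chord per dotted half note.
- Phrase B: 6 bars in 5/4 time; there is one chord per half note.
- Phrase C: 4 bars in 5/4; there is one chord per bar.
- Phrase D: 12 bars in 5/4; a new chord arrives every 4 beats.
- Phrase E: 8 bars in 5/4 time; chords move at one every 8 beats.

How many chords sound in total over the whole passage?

64 chords

A: 15 bars × 5 beats = 75 beats; 3 beats/chord → 25 chords.
B: 6 bars × 5 beats = 30 beats; 2 beats/chord → 15 chords.
C: 4 bars × 5 beats = 20 beats; 5 beats/chord → 4 chords.
D: 12 bars × 5 beats = 60 beats; 4 beats/chord → 15 chords.
E: 8 bars × 5 beats = 40 beats; 8 beats/chord → 5 chords.
Total: 25 + 15 + 4 + 15 + 5 = 64.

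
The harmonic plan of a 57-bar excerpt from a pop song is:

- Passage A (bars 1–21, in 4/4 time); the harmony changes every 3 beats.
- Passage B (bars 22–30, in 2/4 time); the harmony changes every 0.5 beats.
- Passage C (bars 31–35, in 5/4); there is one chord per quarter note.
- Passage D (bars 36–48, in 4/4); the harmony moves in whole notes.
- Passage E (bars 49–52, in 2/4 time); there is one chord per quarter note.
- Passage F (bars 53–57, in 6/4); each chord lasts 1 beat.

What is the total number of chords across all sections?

140 chords

A: 21 bars × 4 beats = 84 beats; 3 beats/chord → 28 chords.
B: 9 bars × 2 beats = 18 beats; 0.5 beats/chord → 36 chords.
C: 5 bars × 5 beats = 25 beats; 1 beat/chord → 25 chords.
D: 13 bars × 4 beats = 52 beats; 4 beats/chord → 13 chords.
E: 4 bars × 2 beats = 8 beats; 1 beat/chord → 8 chords.
F: 5 bars × 6 beats = 30 beats; 1 beat/chord → 30 chords.
Total: 28 + 36 + 25 + 13 + 8 + 30 = 140.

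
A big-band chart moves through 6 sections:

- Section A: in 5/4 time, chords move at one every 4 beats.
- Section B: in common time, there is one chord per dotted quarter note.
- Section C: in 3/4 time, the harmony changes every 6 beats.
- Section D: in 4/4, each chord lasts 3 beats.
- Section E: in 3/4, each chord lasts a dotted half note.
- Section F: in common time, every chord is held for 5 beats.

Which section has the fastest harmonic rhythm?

Section B

A: 5 beats/bar ÷ 4 beats/chord = 1.25 chords/bar.
B: 4 beats/bar ÷ 1.5 beats/chord = 8/3 chords/bar.
C: 3 beats/bar ÷ 6 beats/chord = 0.5 chords/bar.
D: 4 beats/bar ÷ 3 beats/chord = 4/3 chords/bar.
E: 3 beats/bar ÷ 3 beats/chord = 1 chord/bar.
F: 4 beats/bar ÷ 5 beats/chord = 0.8 chords/bar.
Fastest is B at 8/3 chords/bar.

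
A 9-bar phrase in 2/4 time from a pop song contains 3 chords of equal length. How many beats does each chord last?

6 beats

9 bars × 2 beats/bar = 18 beats total.
18 beats ÷ 3 chords = 6 beats per chord.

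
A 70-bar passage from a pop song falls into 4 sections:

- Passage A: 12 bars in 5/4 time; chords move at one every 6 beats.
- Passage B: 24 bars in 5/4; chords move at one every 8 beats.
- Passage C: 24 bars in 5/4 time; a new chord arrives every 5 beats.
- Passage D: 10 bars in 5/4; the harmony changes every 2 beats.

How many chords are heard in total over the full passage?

A: 12 bars × 5 beats = 60 beats; 6 beats/chord → 10 chords.
B: 24 bars × 5 beats = 120 beats; 8 beats/chord → 15 chords.
C: 24 bars × 5 beats = 120 beats; 5 beats/chord → 24 chords.
D: 10 bars × 5 beats = 50 beats; 2 beats/chord → 25 chords.
Total: 10 + 15 + 24 + 25 = 74.

74 chords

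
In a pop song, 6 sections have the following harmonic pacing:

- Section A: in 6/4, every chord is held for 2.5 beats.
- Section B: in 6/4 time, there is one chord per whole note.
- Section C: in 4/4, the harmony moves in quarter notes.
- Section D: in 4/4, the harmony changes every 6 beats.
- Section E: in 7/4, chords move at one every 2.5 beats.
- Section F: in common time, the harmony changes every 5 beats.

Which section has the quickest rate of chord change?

A: 6/2.5 = 2.4 chords/bar.
B: 6/4 = 1.5 chords/bar.
C: 4/1 = 4 chords/bar.
D: 4/6 = 2/3 chords/bar.
E: 7/2.5 = 2.8 chords/bar.
F: 4/5 = 0.8 chords/bar.
Fastest is C at 4 chords/bar.

Section C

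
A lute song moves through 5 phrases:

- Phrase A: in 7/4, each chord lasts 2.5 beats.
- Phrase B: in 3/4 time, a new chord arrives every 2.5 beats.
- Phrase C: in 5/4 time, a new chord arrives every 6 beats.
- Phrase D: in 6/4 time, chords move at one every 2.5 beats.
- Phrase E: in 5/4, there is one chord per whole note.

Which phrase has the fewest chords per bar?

A: each chord is 2.5 beats in 7/4, so 2.8 per bar.
B: each chord is 2.5 beats in 3/4, so 1.2 per bar.
C: each chord is 6 beats in 5/4, so 5/6 per bar.
D: each chord is 2.5 beats in 6/4, so 2.4 per bar.
E: each chord is 4 beats in 5/4, so 1.25 per bar.
Slowest is C at 5/6 chords/bar.

Phrase C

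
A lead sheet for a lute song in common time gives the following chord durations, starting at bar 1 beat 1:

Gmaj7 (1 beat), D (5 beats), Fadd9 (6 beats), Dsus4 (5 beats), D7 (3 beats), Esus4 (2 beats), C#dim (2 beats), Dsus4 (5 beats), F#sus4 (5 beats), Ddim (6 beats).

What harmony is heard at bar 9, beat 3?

Beat 3 of bar 9 is beat (9−1)×4 + 3 = 35 overall.
Running totals: Gmaj7 ends at 1, D ends at 6, Fadd9 ends at 12, Dsus4 ends at 17, D7 ends at 20, Esus4 ends at 22, C#dim ends at 24, Dsus4 ends at 29, F#sus4 ends at 34, Ddim ends at 40.
Beat 35 falls within Ddim.

Ddim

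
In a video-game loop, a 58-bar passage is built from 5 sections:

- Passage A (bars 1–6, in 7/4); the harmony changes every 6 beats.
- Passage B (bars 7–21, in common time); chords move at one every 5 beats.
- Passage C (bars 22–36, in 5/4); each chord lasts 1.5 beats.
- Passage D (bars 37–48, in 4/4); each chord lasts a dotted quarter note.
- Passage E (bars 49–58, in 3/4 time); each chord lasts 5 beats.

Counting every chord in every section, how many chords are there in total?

A: 6·7 = 42 beats, 42/6 = 7 chords.
B: 15·4 = 60 beats, 60/5 = 12 chords.
C: 15·5 = 75 beats, 75/1.5 = 50 chords.
D: 12·4 = 48 beats, 48/1.5 = 32 chords.
E: 10·3 = 30 beats, 30/5 = 6 chords.
Total: 7 + 12 + 50 + 32 + 6 = 107.

107 chords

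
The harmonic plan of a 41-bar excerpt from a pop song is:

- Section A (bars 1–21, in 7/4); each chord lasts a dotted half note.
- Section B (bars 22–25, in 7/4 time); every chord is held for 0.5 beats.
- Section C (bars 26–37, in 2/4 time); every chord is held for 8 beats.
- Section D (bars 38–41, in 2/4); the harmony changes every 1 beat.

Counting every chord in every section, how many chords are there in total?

A has 147 beats and chords last 3 each, so 49 chords.
B has 28 beats and chords last 0.5 each, so 56 chords.
C has 24 beats and chords last 8 each, so 3 chords.
D has 8 beats and chords last 1 each, so 8 chords.
Total: 49 + 56 + 3 + 8 = 116.

116 chords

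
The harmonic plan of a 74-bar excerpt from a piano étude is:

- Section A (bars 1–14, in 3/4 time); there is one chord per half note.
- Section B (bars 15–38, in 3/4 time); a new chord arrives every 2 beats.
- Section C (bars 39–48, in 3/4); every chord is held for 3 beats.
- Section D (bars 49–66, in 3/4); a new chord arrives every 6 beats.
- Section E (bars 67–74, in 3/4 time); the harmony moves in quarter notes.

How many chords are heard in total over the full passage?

100 chords

A has 42 beats and chords last 2 each, so 21 chords.
B has 72 beats and chords last 2 each, so 36 chords.
C has 30 beats and chords last 3 each, so 10 chords.
D has 54 beats and chords last 6 each, so 9 chords.
E has 24 beats and chords last 1 each, so 24 chords.
Total: 21 + 36 + 10 + 9 + 24 = 100.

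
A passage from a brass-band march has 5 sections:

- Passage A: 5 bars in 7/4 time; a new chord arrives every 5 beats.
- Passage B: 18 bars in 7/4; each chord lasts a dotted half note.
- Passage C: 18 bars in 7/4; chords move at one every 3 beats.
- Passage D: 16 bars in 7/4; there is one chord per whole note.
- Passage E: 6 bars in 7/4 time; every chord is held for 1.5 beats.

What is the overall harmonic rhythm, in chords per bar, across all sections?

A: 5 × 7 = 35 beats ÷ 5 = 7 chords.
B: 18 × 7 = 126 beats ÷ 3 = 42 chords.
C: 18 × 7 = 126 beats ÷ 3 = 42 chords.
D: 16 × 7 = 112 beats ÷ 4 = 28 chords.
E: 6 × 7 = 42 beats ÷ 1.5 = 28 chords.
Overall: 147 chords over 63 bars → 147/63 = 7/3 chords per bar.

7/3 chords per bar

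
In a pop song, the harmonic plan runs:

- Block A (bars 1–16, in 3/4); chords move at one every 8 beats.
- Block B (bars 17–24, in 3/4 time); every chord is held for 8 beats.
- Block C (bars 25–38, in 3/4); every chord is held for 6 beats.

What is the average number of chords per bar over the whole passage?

8/19 chords per bar

A: 16 bars of 3 beats is 48 beats; at 8 beats each that's 6 chords.
B: 8 bars of 3 beats is 24 beats; at 8 beats each that's 3 chords.
C: 14 bars of 3 beats is 42 beats; at 6 beats each that's 7 chords.
Overall: 16 chords over 38 bars → 16/38 = 8/19 chords per bar.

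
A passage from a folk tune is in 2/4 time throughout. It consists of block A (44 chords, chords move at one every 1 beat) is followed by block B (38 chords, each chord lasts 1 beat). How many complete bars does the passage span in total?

41 bars

A: 44 × 1 = 44 beats = 22 bars.
B: 38 × 1 = 38 beats = 19 bars.
Total: 22 + 19 = 41 bars.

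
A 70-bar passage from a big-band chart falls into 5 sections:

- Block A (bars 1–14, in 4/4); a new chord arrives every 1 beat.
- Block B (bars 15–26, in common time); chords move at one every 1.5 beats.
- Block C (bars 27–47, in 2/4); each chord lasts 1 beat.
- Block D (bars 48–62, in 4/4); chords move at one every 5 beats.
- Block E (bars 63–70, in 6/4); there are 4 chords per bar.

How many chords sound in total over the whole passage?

A: 14 bars × 4 beats = 56 beats; 1 beat/chord → 56 chords.
B: 12 bars × 4 beats = 48 beats; 1.5 beats/chord → 32 chords.
C: 21 bars × 2 beats = 42 beats; 1 beat/chord → 42 chords.
D: 15 bars × 4 beats = 60 beats; 5 beats/chord → 12 chords.
E: 8 bars × 6 beats = 48 beats; 1.5 beats/chord → 32 chords.
Total: 56 + 32 + 42 + 12 + 32 = 174.

174 chords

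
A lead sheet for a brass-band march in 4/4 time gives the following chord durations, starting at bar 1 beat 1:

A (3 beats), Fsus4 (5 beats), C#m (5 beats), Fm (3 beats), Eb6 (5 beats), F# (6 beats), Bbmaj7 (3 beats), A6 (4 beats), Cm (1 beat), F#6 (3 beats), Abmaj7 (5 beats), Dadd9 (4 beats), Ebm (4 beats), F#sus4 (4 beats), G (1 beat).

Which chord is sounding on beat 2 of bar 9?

Beat 2 of bar 9 is beat (9−1)×4 + 2 = 34 overall.
Running totals: A ends at 3, Fsus4 ends at 8, C#m ends at 13, Fm ends at 16, Eb6 ends at 21, F# ends at 27, Bbmaj7 ends at 30, A6 ends at 34.
Beat 34 falls within A6.

A6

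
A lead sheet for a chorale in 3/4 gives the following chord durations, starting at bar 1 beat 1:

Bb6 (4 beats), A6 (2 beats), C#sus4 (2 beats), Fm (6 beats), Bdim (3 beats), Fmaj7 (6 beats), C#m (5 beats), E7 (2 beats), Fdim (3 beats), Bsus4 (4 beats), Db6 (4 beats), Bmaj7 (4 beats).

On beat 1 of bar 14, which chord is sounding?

Beat 1 of bar 14 is beat (14−1)×3 + 1 = 40 overall.
Running totals: Bb6 ends at 4, A6 ends at 6, C#sus4 ends at 8, Fm ends at 14, Bdim ends at 17, Fmaj7 ends at 23, C#m ends at 28, E7 ends at 30, Fdim ends at 33, Bsus4 ends at 37, Db6 ends at 41.
Beat 40 falls within Db6.

Db6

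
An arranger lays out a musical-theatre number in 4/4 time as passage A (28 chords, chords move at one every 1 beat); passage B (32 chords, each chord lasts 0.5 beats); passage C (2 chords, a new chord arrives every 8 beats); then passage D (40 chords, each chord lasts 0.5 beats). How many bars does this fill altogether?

A: 28 × 1 = 28 beats = 7 bars.
B: 32 × 0.5 = 16 beats = 4 bars.
C: 2 × 8 = 16 beats = 4 bars.
D: 40 × 0.5 = 20 beats = 5 bars.
Total: 7 + 4 + 4 + 5 = 20 bars.

20 bars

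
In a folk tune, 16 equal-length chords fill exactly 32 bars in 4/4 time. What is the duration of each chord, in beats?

32 bars × 4 beats/bar = 128 beats total.
128 beats ÷ 16 chords = 8 beats per chord.

8 beats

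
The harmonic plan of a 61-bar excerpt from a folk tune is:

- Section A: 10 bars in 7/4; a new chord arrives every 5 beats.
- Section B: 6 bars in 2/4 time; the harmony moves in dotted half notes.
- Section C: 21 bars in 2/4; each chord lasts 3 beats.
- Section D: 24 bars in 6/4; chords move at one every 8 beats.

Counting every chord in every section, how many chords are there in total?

A: 10 bars × 7 beats = 70 beats; 5 beats/chord → 14 chords.
B: 6 bars × 2 beats = 12 beats; 3 beats/chord → 4 chords.
C: 21 bars × 2 beats = 42 beats; 3 beats/chord → 14 chords.
D: 24 bars × 6 beats = 144 beats; 8 beats/chord → 18 chords.
Total: 14 + 4 + 14 + 18 = 50.

50 chords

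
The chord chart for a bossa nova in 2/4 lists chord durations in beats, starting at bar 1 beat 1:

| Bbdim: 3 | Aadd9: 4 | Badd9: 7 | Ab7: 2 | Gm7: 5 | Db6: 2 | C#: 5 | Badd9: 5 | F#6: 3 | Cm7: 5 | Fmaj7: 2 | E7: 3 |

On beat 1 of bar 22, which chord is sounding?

Fmaj7

Beat 1 of bar 22 is beat (22−1)×2 + 1 = 43 overall.
Running totals: Bbdim ends at 3, Aadd9 ends at 7, Badd9 ends at 14, Ab7 ends at 16, Gm7 ends at 21, Db6 ends at 23, C# ends at 28, Badd9 ends at 33, F#6 ends at 36, Cm7 ends at 41, Fmaj7 ends at 43.
Beat 43 falls within Fmaj7.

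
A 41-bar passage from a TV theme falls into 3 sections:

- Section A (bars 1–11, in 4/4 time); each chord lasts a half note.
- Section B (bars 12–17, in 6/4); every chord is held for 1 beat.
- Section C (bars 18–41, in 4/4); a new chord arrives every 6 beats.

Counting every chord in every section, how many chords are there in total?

A: 11 bars × 4 beats = 44 beats; 2 beats/chord → 22 chords.
B: 6 bars × 6 beats = 36 beats; 1 beat/chord → 36 chords.
C: 24 bars × 4 beats = 96 beats; 6 beats/chord → 16 chords.
Total: 22 + 36 + 16 = 74.

74 chords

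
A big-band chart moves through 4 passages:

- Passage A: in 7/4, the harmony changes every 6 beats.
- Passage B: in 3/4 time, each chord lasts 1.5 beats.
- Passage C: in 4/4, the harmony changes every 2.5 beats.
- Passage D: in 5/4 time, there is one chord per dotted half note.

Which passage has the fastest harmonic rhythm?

Passage B

A: 7 beats/bar ÷ 6 beats/chord = 7/6 chords/bar.
B: 3 beats/bar ÷ 1.5 beats/chord = 2 chords/bar.
C: 4 beats/bar ÷ 2.5 beats/chord = 1.6 chords/bar.
D: 5 beats/bar ÷ 3 beats/chord = 5/3 chords/bar.
Fastest is B at 2 chords/bar.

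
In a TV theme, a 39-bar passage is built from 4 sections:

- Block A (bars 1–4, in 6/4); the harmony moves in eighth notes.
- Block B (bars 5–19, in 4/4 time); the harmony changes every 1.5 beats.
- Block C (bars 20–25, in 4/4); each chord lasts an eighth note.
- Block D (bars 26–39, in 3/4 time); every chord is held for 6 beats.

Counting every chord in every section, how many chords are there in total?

A: 4·6 = 24 beats, 24/0.5 = 48 chords.
B: 15·4 = 60 beats, 60/1.5 = 40 chords.
C: 6·4 = 24 beats, 24/0.5 = 48 chords.
D: 14·3 = 42 beats, 42/6 = 7 chords.
Total: 48 + 40 + 48 + 7 = 143.

143 chords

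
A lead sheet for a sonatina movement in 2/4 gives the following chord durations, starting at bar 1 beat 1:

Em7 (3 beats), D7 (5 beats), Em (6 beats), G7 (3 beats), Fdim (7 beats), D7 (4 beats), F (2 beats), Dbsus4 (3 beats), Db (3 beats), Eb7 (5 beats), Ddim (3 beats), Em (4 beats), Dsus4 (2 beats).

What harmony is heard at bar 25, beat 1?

Dsus4

Beat 1 of bar 25 is beat (25−1)×2 + 1 = 49 overall.
Running totals: Em7 ends at 3, D7 ends at 8, Em ends at 14, G7 ends at 17, Fdim ends at 24, D7 ends at 28, F ends at 30, Dbsus4 ends at 33, Db ends at 36, Eb7 ends at 41, Ddim ends at 44, Em ends at 48, Dsus4 ends at 50.
Beat 49 falls within Dsus4.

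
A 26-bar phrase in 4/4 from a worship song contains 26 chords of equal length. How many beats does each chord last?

26 bars × 4 beats/bar = 104 beats total.
104 beats ÷ 26 chords = 4 beats per chord.
(That is a whole note.)

4 beats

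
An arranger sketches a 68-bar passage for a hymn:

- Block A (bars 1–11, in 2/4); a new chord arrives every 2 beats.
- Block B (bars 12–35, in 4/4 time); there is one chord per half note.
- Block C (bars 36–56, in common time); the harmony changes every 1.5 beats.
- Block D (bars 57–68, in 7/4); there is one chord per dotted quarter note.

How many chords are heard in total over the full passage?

171 chords

A: 11·2 = 22 beats, 22/2 = 11 chords.
B: 24·4 = 96 beats, 96/2 = 48 chords.
C: 21·4 = 84 beats, 84/1.5 = 56 chords.
D: 12·7 = 84 beats, 84/1.5 = 56 chords.
Total: 11 + 48 + 56 + 56 = 171.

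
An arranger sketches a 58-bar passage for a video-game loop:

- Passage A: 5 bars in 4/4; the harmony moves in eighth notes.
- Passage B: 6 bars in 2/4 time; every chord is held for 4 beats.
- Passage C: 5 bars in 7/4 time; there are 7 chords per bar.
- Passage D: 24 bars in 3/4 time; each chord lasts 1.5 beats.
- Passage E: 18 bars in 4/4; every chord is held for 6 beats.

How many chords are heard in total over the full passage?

138 chords

A: 5·4 = 20 beats, 20/0.5 = 40 chords.
B: 6·2 = 12 beats, 12/4 = 3 chords.
C: 5·7 = 35 beats, 35/1 = 35 chords.
D: 24·3 = 72 beats, 72/1.5 = 48 chords.
E: 18·4 = 72 beats, 72/6 = 12 chords.
Total: 40 + 3 + 35 + 48 + 12 = 138.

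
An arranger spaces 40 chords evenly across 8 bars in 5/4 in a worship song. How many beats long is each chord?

8 bars × 5 beats/bar = 40 beats total.
40 beats ÷ 40 chords = 1 beats per chord.
(That is a quarter note.)

1 beat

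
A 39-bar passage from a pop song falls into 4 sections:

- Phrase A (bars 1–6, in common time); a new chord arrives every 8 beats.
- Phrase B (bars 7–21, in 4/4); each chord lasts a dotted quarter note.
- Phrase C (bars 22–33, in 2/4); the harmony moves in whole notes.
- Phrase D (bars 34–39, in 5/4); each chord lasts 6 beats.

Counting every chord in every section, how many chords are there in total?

A: 6·4 = 24 beats, 24/8 = 3 chords.
B: 15·4 = 60 beats, 60/1.5 = 40 chords.
C: 12·2 = 24 beats, 24/4 = 6 chords.
D: 6·5 = 30 beats, 30/6 = 5 chords.
Total: 3 + 40 + 6 + 5 = 54.

54 chords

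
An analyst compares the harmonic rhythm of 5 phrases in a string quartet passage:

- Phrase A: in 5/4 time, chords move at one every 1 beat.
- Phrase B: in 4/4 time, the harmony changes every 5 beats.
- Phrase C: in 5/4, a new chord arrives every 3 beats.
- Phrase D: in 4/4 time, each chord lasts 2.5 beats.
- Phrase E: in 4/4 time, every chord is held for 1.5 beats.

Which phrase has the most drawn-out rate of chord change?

Phrase B

A: 5 beats/bar ÷ 1 beat/chord = 5 chords/bar.
B: 4 beats/bar ÷ 5 beats/chord = 0.8 chords/bar.
C: 5 beats/bar ÷ 3 beats/chord = 5/3 chords/bar.
D: 4 beats/bar ÷ 2.5 beats/chord = 1.6 chords/bar.
E: 4 beats/bar ÷ 1.5 beats/chord = 8/3 chords/bar.
Slowest is B at 0.8 chords/bar.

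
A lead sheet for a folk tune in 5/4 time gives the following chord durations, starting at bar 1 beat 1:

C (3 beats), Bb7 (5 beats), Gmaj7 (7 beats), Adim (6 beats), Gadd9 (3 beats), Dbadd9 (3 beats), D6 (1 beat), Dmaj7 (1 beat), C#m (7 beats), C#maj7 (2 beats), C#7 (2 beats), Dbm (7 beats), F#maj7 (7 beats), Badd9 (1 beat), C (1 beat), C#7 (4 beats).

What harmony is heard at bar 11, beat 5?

Beat 5 of bar 11 is beat (11−1)×5 + 5 = 55 overall.
Running totals: C ends at 3, Bb7 ends at 8, Gmaj7 ends at 15, Adim ends at 21, Gadd9 ends at 24, Dbadd9 ends at 27, D6 ends at 28, Dmaj7 ends at 29, C#m ends at 36, C#maj7 ends at 38, C#7 ends at 40, Dbm ends at 47, F#maj7 ends at 54, Badd9 ends at 55.
Beat 55 falls within Badd9.

Badd9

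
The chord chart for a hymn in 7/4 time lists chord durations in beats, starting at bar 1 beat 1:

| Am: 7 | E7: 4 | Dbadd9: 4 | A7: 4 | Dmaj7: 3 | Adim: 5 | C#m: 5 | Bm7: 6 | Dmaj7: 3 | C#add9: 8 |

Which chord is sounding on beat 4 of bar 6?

Beat 4 of bar 6 is beat (6−1)×7 + 4 = 39 overall.
Running totals: Am ends at 7, E7 ends at 11, Dbadd9 ends at 15, A7 ends at 19, Dmaj7 ends at 22, Adim ends at 27, C#m ends at 32, Bm7 ends at 38, Dmaj7 ends at 41.
Beat 39 falls within Dmaj7.

Dmaj7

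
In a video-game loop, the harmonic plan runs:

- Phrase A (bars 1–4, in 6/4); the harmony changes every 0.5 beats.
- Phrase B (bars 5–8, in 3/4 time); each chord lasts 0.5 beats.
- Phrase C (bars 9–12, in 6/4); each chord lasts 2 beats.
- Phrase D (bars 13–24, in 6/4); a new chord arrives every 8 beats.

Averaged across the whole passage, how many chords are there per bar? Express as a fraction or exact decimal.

3.875 chords per bar

A: 4 × 6 = 24 beats ÷ 0.5 = 48 chords.
B: 4 × 3 = 12 beats ÷ 0.5 = 24 chords.
C: 4 × 6 = 24 beats ÷ 2 = 12 chords.
D: 12 × 6 = 72 beats ÷ 8 = 9 chords.
Overall: 93 chords over 24 bars → 93/24 = 3.875 chords per bar.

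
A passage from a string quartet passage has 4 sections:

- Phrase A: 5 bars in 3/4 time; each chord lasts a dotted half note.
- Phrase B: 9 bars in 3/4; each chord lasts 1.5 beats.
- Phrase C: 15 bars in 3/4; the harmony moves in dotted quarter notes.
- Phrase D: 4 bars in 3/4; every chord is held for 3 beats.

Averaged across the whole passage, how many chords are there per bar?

A: 5 bars of 3 beats is 15 beats; at 3 beats each that's 5 chords.
B: 9 bars of 3 beats is 27 beats; at 1.5 beats each that's 18 chords.
C: 15 bars of 3 beats is 45 beats; at 1.5 beats each that's 30 chords.
D: 4 bars of 3 beats is 12 beats; at 3 beats each that's 4 chords.
Overall: 57 chords over 33 bars → 57/33 = 19/11 chords per bar.

19/11 chords per bar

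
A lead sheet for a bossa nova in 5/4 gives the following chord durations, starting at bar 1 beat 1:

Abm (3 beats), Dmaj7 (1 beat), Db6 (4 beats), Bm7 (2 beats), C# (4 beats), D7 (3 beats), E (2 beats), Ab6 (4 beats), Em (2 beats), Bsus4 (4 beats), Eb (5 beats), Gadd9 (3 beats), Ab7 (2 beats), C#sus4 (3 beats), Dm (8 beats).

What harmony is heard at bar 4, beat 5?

Beat 5 of bar 4 is beat (4−1)×5 + 5 = 20 overall.
Running totals: Abm ends at 3, Dmaj7 ends at 4, Db6 ends at 8, Bm7 ends at 10, C# ends at 14, D7 ends at 17, E ends at 19, Ab6 ends at 23.
Beat 20 falls within Ab6.

Ab6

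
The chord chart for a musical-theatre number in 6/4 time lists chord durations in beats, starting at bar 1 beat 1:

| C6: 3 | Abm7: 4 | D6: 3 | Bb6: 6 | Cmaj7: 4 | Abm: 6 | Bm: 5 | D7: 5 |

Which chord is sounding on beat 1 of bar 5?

Beat 1 of bar 5 is beat (5−1)×6 + 1 = 25 overall.
Running totals: C6 ends at 3, Abm7 ends at 7, D6 ends at 10, Bb6 ends at 16, Cmaj7 ends at 20, Abm ends at 26.
Beat 25 falls within Abm.

Abm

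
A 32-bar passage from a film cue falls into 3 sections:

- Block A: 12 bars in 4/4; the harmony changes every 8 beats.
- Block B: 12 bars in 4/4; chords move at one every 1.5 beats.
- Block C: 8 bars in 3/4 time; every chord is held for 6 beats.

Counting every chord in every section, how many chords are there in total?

A has 48 beats and chords last 8 each, so 6 chords.
B has 48 beats and chords last 1.5 each, so 32 chords.
C has 24 beats and chords last 6 each, so 4 chords.
Total: 6 + 32 + 4 = 42.

42 chords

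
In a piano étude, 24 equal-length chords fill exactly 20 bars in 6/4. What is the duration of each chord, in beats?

20 bars × 6 beats/bar = 120 beats total.
120 beats ÷ 24 chords = 5 beats per chord.

5 beats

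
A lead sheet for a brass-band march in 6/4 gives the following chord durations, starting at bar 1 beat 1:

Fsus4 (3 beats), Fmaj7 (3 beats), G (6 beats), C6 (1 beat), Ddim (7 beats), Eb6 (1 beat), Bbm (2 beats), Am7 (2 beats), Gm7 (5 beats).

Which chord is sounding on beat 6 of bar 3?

Ddim

Beat 6 of bar 3 is beat (3−1)×6 + 6 = 18 overall.
Running totals: Fsus4 ends at 3, Fmaj7 ends at 6, G ends at 12, C6 ends at 13, Ddim ends at 20.
Beat 18 falls within Ddim.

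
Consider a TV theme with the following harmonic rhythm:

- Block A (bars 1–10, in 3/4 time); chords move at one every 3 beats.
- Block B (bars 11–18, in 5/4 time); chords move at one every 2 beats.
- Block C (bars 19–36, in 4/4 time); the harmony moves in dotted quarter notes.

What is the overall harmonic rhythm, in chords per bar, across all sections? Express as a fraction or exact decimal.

A: 10 × 3 = 30 beats ÷ 3 = 10 chords.
B: 8 × 5 = 40 beats ÷ 2 = 20 chords.
C: 18 × 4 = 72 beats ÷ 1.5 = 48 chords.
Overall: 78 chords over 36 bars → 78/36 = 13/6 chords per bar.

13/6 chords per bar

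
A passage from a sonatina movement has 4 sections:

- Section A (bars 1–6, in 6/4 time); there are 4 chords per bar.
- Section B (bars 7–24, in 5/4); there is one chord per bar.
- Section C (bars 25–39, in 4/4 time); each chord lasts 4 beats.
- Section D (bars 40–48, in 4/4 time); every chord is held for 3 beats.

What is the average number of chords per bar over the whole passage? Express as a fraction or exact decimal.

23/16 chords per bar

A: 6 bars of 6 beats is 36 beats; at 1.5 beats each that's 24 chords.
B: 18 bars of 5 beats is 90 beats; at 5 beats each that's 18 chords.
C: 15 bars of 4 beats is 60 beats; at 4 beats each that's 15 chords.
D: 9 bars of 4 beats is 36 beats; at 3 beats each that's 12 chords.
Overall: 69 chords over 48 bars → 69/48 = 23/16 chords per bar.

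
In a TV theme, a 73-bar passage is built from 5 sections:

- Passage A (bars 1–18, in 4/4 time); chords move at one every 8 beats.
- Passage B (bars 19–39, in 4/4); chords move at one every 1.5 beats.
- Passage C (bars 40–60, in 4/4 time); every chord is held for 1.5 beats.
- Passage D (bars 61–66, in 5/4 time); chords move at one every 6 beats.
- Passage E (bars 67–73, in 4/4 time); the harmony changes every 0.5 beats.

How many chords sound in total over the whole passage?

182 chords

A has 72 beats and chords last 8 each, so 9 chords.
B has 84 beats and chords last 1.5 each, so 56 chords.
C has 84 beats and chords last 1.5 each, so 56 chords.
D has 30 beats and chords last 6 each, so 5 chords.
E has 28 beats and chords last 0.5 each, so 56 chords.
Total: 9 + 56 + 56 + 5 + 56 = 182.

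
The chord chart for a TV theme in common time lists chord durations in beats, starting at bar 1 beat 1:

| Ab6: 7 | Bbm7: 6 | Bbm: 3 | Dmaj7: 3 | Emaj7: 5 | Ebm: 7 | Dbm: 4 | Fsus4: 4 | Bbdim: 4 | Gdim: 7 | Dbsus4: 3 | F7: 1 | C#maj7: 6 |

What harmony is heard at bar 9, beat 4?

Beat 4 of bar 9 is beat (9−1)×4 + 4 = 36 overall.
Running totals: Ab6 ends at 7, Bbm7 ends at 13, Bbm ends at 16, Dmaj7 ends at 19, Emaj7 ends at 24, Ebm ends at 31, Dbm ends at 35, Fsus4 ends at 39.
Beat 36 falls within Fsus4.

Fsus4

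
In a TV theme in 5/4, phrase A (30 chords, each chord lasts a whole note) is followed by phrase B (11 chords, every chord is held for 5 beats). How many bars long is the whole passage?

35 bars

A: 30 × 4 = 120 beats = 24 bars.
B: 11 × 5 = 55 beats = 11 bars.
Total: 24 + 11 = 35 bars.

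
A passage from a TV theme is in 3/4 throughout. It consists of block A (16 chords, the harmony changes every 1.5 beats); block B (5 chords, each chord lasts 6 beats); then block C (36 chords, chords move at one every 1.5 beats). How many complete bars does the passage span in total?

A: 16 × 1.5 = 24 beats = 8 bars.
B: 5 × 6 = 30 beats = 10 bars.
C: 36 × 1.5 = 54 beats = 18 bars.
Total: 8 + 10 + 18 = 36 bars.

36 bars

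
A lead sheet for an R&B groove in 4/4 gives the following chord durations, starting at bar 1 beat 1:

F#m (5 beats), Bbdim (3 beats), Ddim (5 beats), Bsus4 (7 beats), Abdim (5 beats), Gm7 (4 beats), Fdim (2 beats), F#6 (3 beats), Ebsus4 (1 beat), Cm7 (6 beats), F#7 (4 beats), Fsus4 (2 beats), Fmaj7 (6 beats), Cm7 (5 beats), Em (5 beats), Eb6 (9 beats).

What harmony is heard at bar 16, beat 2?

Em

Beat 2 of bar 16 is beat (16−1)×4 + 2 = 62 overall.
Running totals: F#m ends at 5, Bbdim ends at 8, Ddim ends at 13, Bsus4 ends at 20, Abdim ends at 25, Gm7 ends at 29, Fdim ends at 31, F#6 ends at 34, Ebsus4 ends at 35, Cm7 ends at 41, F#7 ends at 45, Fsus4 ends at 47, Fmaj7 ends at 53, Cm7 ends at 58, Em ends at 63.
Beat 62 falls within Em.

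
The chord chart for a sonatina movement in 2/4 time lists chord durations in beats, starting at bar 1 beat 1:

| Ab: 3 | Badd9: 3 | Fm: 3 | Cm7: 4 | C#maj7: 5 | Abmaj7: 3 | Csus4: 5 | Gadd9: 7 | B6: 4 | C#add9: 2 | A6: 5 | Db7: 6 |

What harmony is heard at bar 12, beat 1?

Beat 1 of bar 12 is beat (12−1)×2 + 1 = 23 overall.
Running totals: Ab ends at 3, Badd9 ends at 6, Fm ends at 9, Cm7 ends at 13, C#maj7 ends at 18, Abmaj7 ends at 21, Csus4 ends at 26.
Beat 23 falls within Csus4.

Csus4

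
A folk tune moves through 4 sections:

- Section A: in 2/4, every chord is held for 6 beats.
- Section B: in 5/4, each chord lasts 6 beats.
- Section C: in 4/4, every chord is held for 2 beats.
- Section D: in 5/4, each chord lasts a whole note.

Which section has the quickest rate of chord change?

A: 2 beats/bar ÷ 6 beats/chord = 1/3 chords/bar.
B: 5 beats/bar ÷ 6 beats/chord = 5/6 chords/bar.
C: 4 beats/bar ÷ 2 beats/chord = 2 chords/bar.
D: 5 beats/bar ÷ 4 beats/chord = 1.25 chords/bar.
Fastest is C at 2 chords/bar.

Section C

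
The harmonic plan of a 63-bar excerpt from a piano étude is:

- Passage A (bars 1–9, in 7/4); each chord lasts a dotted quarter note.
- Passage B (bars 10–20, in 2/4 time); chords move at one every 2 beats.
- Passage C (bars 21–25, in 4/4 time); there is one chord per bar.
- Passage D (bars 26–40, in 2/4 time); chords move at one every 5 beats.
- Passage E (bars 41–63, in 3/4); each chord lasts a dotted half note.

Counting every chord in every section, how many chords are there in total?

A: 9·7 = 63 beats, 63/1.5 = 42 chords.
B: 11·2 = 22 beats, 22/2 = 11 chords.
C: 5·4 = 20 beats, 20/4 = 5 chords.
D: 15·2 = 30 beats, 30/5 = 6 chords.
E: 23·3 = 69 beats, 69/3 = 23 chords.
Total: 42 + 11 + 5 + 6 + 23 = 87.

87 chords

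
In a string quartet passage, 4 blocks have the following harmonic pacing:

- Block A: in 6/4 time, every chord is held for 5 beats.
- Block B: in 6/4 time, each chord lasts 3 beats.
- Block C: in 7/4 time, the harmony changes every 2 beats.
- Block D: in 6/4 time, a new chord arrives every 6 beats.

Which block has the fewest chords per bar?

Block D

A: each chord is 5 beats in 6/4, so 1.2 per bar.
B: each chord is 3 beats in 6/4, so 2 per bar.
C: each chord is 2 beats in 7/4, so 3.5 per bar.
D: each chord is 6 beats in 6/4, so 1 per bar.
Slowest is D at 1 chords/bar.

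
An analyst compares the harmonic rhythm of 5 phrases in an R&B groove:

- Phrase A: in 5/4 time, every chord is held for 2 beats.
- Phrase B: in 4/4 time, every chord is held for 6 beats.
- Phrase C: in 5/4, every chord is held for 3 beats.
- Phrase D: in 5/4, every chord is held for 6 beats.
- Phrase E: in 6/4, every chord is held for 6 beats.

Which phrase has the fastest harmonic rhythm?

A: each chord is 2 beats in 5/4, so 2.5 per bar.
B: each chord is 6 beats in 4/4, so 2/3 per bar.
C: each chord is 3 beats in 5/4, so 5/3 per bar.
D: each chord is 6 beats in 5/4, so 5/6 per bar.
E: each chord is 6 beats in 6/4, so 1 per bar.
Fastest is A at 2.5 chords/bar.

Phrase A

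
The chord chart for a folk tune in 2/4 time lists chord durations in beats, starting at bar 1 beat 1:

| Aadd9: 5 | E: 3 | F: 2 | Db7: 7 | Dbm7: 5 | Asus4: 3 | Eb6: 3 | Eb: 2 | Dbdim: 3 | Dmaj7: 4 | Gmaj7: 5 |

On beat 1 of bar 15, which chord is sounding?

Eb

Beat 1 of bar 15 is beat (15−1)×2 + 1 = 29 overall.
Running totals: Aadd9 ends at 5, E ends at 8, F ends at 10, Db7 ends at 17, Dbm7 ends at 22, Asus4 ends at 25, Eb6 ends at 28, Eb ends at 30.
Beat 29 falls within Eb.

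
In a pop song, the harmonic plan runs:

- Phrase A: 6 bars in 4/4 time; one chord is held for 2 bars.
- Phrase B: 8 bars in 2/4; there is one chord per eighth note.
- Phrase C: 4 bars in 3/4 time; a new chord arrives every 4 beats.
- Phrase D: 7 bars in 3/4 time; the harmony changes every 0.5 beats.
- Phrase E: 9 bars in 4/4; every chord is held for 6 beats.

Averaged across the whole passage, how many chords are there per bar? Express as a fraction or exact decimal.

43/17 chords per bar

A: 6 × 4 = 24 beats ÷ 8 = 3 chords.
B: 8 × 2 = 16 beats ÷ 0.5 = 32 chords.
C: 4 × 3 = 12 beats ÷ 4 = 3 chords.
D: 7 × 3 = 21 beats ÷ 0.5 = 42 chords.
E: 9 × 4 = 36 beats ÷ 6 = 6 chords.
Overall: 86 chords over 34 bars → 86/34 = 43/17 chords per bar.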